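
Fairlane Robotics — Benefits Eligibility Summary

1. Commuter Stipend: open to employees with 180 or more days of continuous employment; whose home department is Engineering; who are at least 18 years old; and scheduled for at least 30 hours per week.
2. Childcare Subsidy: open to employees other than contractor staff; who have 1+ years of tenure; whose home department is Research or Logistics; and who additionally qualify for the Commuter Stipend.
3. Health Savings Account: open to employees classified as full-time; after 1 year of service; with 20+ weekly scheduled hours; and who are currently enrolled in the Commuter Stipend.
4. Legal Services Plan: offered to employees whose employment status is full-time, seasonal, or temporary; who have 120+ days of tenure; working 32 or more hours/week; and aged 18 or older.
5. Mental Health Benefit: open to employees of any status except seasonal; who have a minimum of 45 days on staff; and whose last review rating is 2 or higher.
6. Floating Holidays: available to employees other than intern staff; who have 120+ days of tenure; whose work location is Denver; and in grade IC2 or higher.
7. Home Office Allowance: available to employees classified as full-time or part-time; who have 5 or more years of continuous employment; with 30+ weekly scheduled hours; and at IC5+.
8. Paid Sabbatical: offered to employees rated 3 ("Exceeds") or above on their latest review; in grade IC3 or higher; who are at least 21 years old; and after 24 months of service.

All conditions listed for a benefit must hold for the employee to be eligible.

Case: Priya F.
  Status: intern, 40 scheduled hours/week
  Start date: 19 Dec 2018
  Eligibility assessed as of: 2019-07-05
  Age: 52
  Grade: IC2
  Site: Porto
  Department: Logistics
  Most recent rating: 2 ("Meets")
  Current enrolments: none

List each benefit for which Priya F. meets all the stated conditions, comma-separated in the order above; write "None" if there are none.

Mental Health Benefit

Service from 19 Dec 2018 to 2019-07-05: 198 days.
Commuter Stipend — service 198 days ≥ 180 days ✓; dept Logistics ✗ → not eligible.
Childcare Subsidy — status intern ✓ (not excluded); service 198 days < 1 year (≈365 days) ✗ → not eligible.
Health Savings Account — status intern ✗ (requires full-time) → not eligible.
Legal Services Plan — status intern ✗ (requires full-time, seasonal, or temporary) → not eligible.
Mental Health Benefit — status intern ✓ (not excluded); service 198 days ≥ 45 days ✓; rating 2 ≥ 2 ✓ → eligible.
Floating Holidays — status intern ✗ (excluded) → not eligible.
Home Office Allowance — status intern ✗ (requires full-time or part-time) → not eligible.
Paid Sabbatical — rating 2 < 3 ✗ → not eligible.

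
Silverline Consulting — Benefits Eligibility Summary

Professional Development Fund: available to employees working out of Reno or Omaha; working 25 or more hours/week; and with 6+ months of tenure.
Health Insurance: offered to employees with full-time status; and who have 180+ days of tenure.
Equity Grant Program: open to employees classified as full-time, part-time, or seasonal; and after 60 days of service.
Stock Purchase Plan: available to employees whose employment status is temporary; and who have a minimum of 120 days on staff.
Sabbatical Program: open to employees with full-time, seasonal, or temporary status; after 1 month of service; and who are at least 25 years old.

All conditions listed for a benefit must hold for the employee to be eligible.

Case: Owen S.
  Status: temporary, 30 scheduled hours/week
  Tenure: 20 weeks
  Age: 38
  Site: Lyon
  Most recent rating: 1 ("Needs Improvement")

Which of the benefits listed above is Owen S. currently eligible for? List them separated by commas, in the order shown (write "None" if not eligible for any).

Professional Development Fund — site Lyon ✗ (not Reno or Omaha) → not eligible.
Health Insurance — status temporary ✗ (requires full-time) → not eligible.
Equity Grant Program — status temporary ✗ (requires full-time, part-time, or seasonal) → not eligible.
Stock Purchase Plan — status temporary ✓; service 20 weeks ≥ 120 days ✓ → eligible.
Sabbatical Program — status temporary ✓; service 20 weeks ≥ 1 month (≈30 days) ✓; age 38 ≥ 25 ✓ → eligible.

Stock Purchase Plan, Sabbatical Program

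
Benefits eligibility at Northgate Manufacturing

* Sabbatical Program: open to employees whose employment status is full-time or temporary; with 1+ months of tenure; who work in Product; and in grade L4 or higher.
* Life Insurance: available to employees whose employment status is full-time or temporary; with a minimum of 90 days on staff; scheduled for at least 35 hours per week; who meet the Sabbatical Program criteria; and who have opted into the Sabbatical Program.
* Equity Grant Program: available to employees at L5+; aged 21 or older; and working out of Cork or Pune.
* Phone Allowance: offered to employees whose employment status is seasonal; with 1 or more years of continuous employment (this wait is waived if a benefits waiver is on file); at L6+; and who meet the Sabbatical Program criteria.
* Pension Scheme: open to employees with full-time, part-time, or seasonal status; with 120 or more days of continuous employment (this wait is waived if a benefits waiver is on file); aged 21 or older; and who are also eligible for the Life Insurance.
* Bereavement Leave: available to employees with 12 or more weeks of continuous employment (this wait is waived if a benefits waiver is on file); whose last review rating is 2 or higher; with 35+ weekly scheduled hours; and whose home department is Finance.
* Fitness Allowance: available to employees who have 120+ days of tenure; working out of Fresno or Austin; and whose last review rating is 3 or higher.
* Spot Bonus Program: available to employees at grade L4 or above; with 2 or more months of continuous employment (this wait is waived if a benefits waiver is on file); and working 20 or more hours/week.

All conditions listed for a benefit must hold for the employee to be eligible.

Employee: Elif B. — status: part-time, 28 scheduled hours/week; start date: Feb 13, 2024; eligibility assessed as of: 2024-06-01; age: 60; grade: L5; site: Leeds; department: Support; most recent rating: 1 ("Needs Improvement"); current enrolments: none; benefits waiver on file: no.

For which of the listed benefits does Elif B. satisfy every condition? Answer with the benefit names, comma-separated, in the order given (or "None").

Spot Bonus Program

Service from Feb 13, 2024 to 2024-06-01: 109 days.
Sabbatical Program — status part-time ✗ (requires full-time or temporary) → not eligible.
Life Insurance — status part-time ✗ (requires full-time or temporary) → not eligible.
Equity Grant Program — grade L5 ≥ L5 ✓; age 60 ≥ 21 ✓; site Leeds ✗ (not Cork or Pune) → not eligible.
Phone Allowance — status part-time ✗ (requires seasonal) → not eligible.
Pension Scheme — status part-time ✓; no waiver, service 109 days < 120 days ✗ → not eligible.
Bereavement Leave — no waiver, service 109 days ≥ 12 weeks (≈84 days) ✓; rating 1 < 2 ✗ → not eligible.
Fitness Allowance — service 109 days < 120 days ✗ → not eligible.
Spot Bonus Program — grade L5 ≥ L4 ✓; no waiver, service 109 days ≥ 2 months (≈60 days) ✓; 28 hrs/wk ≥ 20 ✓ → eligible.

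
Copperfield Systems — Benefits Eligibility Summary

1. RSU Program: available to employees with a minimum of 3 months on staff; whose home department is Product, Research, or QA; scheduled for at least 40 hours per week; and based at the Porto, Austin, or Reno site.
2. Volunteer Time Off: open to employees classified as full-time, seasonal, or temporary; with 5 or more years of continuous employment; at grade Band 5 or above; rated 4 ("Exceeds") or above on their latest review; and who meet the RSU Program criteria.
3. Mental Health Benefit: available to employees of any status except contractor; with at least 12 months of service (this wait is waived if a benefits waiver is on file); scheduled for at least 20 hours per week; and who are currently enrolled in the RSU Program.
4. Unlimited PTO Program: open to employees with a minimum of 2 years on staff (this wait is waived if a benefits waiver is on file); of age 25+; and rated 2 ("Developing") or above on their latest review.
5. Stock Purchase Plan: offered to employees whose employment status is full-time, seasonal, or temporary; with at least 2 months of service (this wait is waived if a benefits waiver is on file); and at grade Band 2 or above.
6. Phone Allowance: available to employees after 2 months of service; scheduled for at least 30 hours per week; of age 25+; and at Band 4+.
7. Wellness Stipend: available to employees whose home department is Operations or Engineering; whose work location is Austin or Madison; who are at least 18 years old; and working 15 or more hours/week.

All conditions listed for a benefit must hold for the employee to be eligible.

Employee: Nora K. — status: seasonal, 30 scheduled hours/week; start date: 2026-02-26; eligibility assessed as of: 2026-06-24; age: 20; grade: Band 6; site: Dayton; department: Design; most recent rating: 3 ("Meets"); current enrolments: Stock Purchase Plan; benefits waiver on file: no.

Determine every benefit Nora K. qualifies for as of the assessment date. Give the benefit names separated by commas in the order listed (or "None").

Service from 2026-02-26 to 2026-06-24: 118 days.
RSU Program — service 118 days ≥ 3 months (≈90 days) ✓; dept Design ✗ → not eligible.
Volunteer Time Off — status seasonal ✓; service 118 days < 5 years (≈1825 days) ✗ → not eligible.
Mental Health Benefit — status seasonal ✓ (not excluded); no waiver, service 118 days < 12 months (≈360 days) ✗ → not eligible.
Unlimited PTO Program — no waiver, service 118 days < 2 years (≈730 days) ✗ → not eligible.
Stock Purchase Plan — status seasonal ✓; no waiver, service 118 days ≥ 2 months (≈60 days) ✓; grade Band 6 ≥ Band 2 ✓ → eligible.
Phone Allowance — service 118 days ≥ 2 months (≈60 days) ✓; 30 hrs/wk ≥ 30 ✓; age 20 < 25 ✗ → not eligible.
Wellness Stipend — dept Design ✗ → not eligible.

Stock Purchase Plan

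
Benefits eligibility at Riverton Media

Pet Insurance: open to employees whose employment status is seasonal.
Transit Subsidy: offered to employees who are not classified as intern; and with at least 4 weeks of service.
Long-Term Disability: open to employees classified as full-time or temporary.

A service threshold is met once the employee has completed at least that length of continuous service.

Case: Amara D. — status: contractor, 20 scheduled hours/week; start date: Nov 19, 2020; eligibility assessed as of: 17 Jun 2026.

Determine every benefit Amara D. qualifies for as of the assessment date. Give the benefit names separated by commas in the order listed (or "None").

Service from Nov 19, 2020 to 17 Jun 2026: 2036 days.
Pet Insurance — status contractor ✗ (requires seasonal) → not eligible.
Transit Subsidy — status contractor ✓ (not excluded); service 2036 days ≥ 4 weeks (≈28 days) ✓ → eligible.
Long-Term Disability — status contractor ✗ (requires full-time or temporary) → not eligible.

Transit Subsidy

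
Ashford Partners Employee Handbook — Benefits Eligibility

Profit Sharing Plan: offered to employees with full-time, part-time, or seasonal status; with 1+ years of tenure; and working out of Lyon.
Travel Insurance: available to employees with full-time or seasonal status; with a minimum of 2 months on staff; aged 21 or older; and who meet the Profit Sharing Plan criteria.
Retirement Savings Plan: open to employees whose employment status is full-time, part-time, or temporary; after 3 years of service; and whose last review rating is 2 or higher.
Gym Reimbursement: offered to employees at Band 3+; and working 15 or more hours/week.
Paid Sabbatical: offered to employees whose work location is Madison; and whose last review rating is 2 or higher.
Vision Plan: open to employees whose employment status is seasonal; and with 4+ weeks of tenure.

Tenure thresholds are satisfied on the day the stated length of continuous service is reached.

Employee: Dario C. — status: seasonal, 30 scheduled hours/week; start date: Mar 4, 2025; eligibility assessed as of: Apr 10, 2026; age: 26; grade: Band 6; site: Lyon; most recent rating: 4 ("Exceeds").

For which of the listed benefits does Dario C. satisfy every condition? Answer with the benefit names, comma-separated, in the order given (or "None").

Profit Sharing Plan, Travel Insurance, Gym Reimbursement, Vision Plan

Service from Mar 4, 2025 to Apr 10, 2026: 402 days.
Profit Sharing Plan — status seasonal ✓; service 402 days ≥ 1 year (≈365 days) ✓; site Lyon ✓ → eligible.
Travel Insurance — status seasonal ✓; service 402 days ≥ 2 months (≈60 days) ✓; age 26 ≥ 21 ✓; eligible for Profit Sharing Plan ✓ → eligible.
Retirement Savings Plan — status seasonal ✗ (requires full-time, part-time, or temporary) → not eligible.
Gym Reimbursement — grade Band 6 ≥ Band 3 ✓; 30 hrs/wk ≥ 15 ✓ → eligible.
Paid Sabbatical — site Lyon ✗ (not Madison) → not eligible.
Vision Plan — status seasonal ✓; service 402 days ≥ 4 weeks (≈28 days) ✓ → eligible.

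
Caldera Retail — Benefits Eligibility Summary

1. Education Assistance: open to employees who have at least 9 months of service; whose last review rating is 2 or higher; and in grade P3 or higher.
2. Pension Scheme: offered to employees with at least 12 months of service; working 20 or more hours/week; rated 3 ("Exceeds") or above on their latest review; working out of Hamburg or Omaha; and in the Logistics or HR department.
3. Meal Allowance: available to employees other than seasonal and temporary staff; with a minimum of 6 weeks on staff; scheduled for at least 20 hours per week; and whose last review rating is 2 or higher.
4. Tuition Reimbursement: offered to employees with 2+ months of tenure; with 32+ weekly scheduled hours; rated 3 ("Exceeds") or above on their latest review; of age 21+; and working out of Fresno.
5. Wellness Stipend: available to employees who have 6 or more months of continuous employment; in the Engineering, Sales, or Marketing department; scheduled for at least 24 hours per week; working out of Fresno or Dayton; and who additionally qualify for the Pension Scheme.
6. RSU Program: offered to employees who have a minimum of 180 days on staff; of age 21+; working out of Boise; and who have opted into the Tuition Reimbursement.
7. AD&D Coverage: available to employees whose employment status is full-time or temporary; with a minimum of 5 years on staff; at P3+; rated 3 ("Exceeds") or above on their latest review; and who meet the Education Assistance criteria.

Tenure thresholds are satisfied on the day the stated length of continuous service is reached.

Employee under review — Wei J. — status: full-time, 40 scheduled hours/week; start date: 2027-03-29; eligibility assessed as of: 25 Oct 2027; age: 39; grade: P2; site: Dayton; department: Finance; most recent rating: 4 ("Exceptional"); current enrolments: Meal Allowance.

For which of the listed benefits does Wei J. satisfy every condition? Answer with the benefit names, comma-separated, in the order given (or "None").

Service from 2027-03-29 to 25 Oct 2027: 210 days.
Education Assistance — service 210 days < 9 months (≈270 days) ✗ → not eligible.
Pension Scheme — service 210 days < 12 months (≈360 days) ✗ → not eligible.
Meal Allowance — status full-time ✓ (not excluded); service 210 days ≥ 6 weeks (≈42 days) ✓; 40 hrs/wk ≥ 20 ✓; rating 4 ≥ 2 ✓ → eligible.
Tuition Reimbursement — service 210 days ≥ 2 months (≈60 days) ✓; 40 hrs/wk ≥ 32 ✓; rating 4 ≥ 3 ✓; age 39 ≥ 21 ✓; site Dayton ✗ (not Fresno) → not eligible.
Wellness Stipend — service 210 days ≥ 6 months (≈180 days) ✓; dept Finance ✗ → not eligible.
RSU Program — service 210 days ≥ 180 days ✓; age 39 ≥ 21 ✓; site Dayton ✗ (not Boise) → not eligible.
AD&D Coverage — status full-time ✓; service 210 days < 5 years (≈1825 days) ✗ → not eligible.

Meal Allowance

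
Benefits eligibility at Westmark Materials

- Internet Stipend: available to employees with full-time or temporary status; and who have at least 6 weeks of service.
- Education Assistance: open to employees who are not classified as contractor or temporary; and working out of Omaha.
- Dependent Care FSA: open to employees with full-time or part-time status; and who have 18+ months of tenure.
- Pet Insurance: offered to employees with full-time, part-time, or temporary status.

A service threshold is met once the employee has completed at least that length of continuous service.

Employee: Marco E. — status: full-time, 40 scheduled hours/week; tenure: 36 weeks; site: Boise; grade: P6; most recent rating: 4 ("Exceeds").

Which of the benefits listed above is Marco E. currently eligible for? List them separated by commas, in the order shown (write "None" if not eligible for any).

Internet Stipend — status full-time ✓; service 36 weeks ≥ 6 weeks ✓ → eligible.
Education Assistance — status full-time ✓ (not excluded); site Boise ✗ (not Omaha) → not eligible.
Dependent Care FSA — status full-time ✓; service 36 weeks < 18 months (≈540 days) ✗ → not eligible.
Pet Insurance — status full-time ✓ → eligible.

Internet Stipend, Pet Insurance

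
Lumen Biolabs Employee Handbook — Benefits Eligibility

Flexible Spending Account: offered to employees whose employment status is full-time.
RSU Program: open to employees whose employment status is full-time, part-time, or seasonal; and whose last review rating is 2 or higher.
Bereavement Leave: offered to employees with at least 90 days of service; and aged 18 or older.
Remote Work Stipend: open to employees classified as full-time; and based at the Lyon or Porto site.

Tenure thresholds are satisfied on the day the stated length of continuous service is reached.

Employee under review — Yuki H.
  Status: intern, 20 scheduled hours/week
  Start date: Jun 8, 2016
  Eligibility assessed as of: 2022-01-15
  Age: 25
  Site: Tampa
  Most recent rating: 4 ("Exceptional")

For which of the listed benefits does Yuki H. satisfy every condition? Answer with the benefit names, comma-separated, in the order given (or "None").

Bereavement Leave

Service from Jun 8, 2016 to 2022-01-15: 2047 days.
Flexible Spending Account — status intern ✗ (requires full-time) → not eligible.
RSU Program — status intern ✗ (requires full-time, part-time, or seasonal) → not eligible.
Bereavement Leave — service 2047 days ≥ 90 days ✓; age 25 ≥ 18 ✓ → eligible.
Remote Work Stipend — status intern ✗ (requires full-time) → not eligible.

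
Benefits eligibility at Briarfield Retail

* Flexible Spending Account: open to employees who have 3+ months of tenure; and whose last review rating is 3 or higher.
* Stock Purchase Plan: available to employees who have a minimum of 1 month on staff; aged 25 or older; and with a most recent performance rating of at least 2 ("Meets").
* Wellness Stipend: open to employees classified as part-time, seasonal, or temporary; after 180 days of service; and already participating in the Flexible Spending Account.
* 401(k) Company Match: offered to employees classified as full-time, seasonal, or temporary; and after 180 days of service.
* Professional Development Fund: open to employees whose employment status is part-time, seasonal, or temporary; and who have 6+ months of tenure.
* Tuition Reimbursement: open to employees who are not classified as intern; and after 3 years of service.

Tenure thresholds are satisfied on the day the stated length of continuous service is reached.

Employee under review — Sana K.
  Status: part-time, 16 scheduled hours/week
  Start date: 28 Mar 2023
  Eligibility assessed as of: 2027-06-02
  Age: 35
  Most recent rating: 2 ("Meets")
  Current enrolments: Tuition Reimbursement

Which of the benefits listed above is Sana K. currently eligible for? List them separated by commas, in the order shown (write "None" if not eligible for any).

Service from 28 Mar 2023 to 2027-06-02: 1527 days.
Flexible Spending Account — service 1527 days ≥ 3 months (≈90 days) ✓; rating 2 < 3 ✗ → not eligible.
Stock Purchase Plan — service 1527 days ≥ 1 month (≈30 days) ✓; age 35 ≥ 25 ✓; rating 2 ≥ 2 ✓ → eligible.
Wellness Stipend — status part-time ✓; service 1527 days ≥ 180 days ✓; not enrolled in Flexible Spending Account ✗ → not eligible.
401(k) Company Match — status part-time ✗ (requires full-time, seasonal, or temporary) → not eligible.
Professional Development Fund — status part-time ✓; service 1527 days ≥ 6 months (≈180 days) ✓ → eligible.
Tuition Reimbursement — status part-time ✓ (not excluded); service 1527 days ≥ 3 years (≈1095 days) ✓ → eligible.

Stock Purchase Plan, Professional Development Fund, Tuition Reimbursement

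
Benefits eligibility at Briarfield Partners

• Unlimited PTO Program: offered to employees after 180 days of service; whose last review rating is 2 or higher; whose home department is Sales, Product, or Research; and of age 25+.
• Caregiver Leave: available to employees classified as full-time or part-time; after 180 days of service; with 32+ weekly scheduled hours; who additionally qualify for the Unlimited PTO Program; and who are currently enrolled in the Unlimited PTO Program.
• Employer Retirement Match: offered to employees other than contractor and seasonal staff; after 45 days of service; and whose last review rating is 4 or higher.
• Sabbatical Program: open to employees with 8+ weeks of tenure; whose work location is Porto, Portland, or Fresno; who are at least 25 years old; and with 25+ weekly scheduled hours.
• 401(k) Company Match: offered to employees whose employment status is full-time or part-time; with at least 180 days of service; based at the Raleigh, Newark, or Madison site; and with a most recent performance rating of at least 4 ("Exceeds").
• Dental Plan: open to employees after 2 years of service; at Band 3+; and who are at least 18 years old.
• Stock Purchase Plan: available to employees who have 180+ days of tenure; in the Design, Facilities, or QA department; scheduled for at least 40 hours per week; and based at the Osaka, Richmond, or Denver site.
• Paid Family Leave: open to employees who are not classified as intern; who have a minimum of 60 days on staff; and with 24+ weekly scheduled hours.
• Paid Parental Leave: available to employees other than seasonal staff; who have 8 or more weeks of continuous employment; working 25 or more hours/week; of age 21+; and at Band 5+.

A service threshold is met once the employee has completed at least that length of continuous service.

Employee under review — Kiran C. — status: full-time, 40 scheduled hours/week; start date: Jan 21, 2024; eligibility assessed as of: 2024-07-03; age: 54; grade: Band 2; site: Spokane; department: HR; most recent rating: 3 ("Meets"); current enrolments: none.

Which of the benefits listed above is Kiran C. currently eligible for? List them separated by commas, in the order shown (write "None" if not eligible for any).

Paid Family Leave

Service from Jan 21, 2024 to 2024-07-03: 164 days.
Unlimited PTO Program — service 164 days < 180 days ✗ → not eligible.
Caregiver Leave — status full-time ✓; service 164 days < 180 days ✗ → not eligible.
Employer Retirement Match — status full-time ✓ (not excluded); service 164 days ≥ 45 days ✓; rating 3 < 4 ✗ → not eligible.
Sabbatical Program — service 164 days ≥ 8 weeks (≈56 days) ✓; site Spokane ✗ (not Porto, Portland, or Fresno) → not eligible.
401(k) Company Match — status full-time ✓; service 164 days < 180 days ✗ → not eligible.
Dental Plan — service 164 days < 2 years (≈730 days) ✗ → not eligible.
Stock Purchase Plan — service 164 days < 180 days ✗ → not eligible.
Paid Family Leave — status full-time ✓ (not excluded); service 164 days ≥ 60 days ✓; 40 hrs/wk ≥ 24 ✓ → eligible.
Paid Parental Leave — status full-time ✓ (not excluded); service 164 days ≥ 8 weeks (≈56 days) ✓; 40 hrs/wk ≥ 25 ✓; age 54 ≥ 21 ✓; grade Band 2 < Band 5 ✗ → not eligible.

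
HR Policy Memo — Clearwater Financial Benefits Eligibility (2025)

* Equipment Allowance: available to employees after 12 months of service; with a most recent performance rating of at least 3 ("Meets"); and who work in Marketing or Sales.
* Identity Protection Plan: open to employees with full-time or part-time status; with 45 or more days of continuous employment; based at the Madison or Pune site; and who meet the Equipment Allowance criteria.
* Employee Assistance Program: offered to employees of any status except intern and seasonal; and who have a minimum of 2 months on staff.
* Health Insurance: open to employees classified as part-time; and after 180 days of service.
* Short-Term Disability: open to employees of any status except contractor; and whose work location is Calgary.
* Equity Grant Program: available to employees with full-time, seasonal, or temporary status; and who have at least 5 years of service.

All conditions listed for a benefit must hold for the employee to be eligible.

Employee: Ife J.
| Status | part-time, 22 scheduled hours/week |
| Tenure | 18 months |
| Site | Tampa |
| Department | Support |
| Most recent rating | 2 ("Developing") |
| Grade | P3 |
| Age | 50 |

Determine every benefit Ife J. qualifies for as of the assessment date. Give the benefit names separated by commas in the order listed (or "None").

Equipment Allowance — service 18 months ≥ 12 months ✓; rating 2 < 3 ✗ → not eligible.
Identity Protection Plan — status part-time ✓; service 18 months ≥ 45 days ✓; site Tampa ✗ (not Madison or Pune) → not eligible.
Employee Assistance Program — status part-time ✓ (not excluded); service 18 months ≥ 2 months ✓ → eligible.
Health Insurance — status part-time ✓; service 18 months ≥ 180 days ✓ → eligible.
Short-Term Disability — status part-time ✓ (not excluded); site Tampa ✗ (not Calgary) → not eligible.
Equity Grant Program — status part-time ✗ (requires full-time, seasonal, or temporary) → not eligible.

Employee Assistance Program, Health Insurance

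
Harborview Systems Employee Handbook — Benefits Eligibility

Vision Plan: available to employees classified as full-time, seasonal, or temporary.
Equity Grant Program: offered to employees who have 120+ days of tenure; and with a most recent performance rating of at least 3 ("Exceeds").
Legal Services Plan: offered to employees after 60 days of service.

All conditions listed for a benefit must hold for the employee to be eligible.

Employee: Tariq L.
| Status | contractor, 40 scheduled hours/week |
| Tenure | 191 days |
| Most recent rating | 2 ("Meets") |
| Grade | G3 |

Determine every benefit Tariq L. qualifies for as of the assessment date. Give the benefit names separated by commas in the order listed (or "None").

Legal Services Plan

Vision Plan — status contractor ✗ (requires full-time, seasonal, or temporary) → not eligible.
Equity Grant Program — service 191 days ≥ 120 days ✓; rating 2 < 3 ✗ → not eligible.
Legal Services Plan — service 191 days ≥ 60 days ✓ → eligible.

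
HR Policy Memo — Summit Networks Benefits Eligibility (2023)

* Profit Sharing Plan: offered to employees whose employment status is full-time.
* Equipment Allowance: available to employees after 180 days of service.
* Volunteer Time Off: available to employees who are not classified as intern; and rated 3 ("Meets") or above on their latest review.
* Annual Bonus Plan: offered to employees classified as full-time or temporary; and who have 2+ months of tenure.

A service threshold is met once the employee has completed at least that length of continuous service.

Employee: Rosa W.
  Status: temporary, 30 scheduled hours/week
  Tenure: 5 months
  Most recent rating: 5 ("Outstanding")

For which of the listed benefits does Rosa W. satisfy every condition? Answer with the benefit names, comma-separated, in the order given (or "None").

Profit Sharing Plan — status temporary ✗ (requires full-time) → not eligible.
Equipment Allowance — service 5 months < 180 days ✗ → not eligible.
Volunteer Time Off — status temporary ✓ (not excluded); rating 5 ≥ 3 ✓ → eligible.
Annual Bonus Plan — status temporary ✓; service 5 months ≥ 2 months ✓ → eligible.

Volunteer Time Off, Annual Bonus Plan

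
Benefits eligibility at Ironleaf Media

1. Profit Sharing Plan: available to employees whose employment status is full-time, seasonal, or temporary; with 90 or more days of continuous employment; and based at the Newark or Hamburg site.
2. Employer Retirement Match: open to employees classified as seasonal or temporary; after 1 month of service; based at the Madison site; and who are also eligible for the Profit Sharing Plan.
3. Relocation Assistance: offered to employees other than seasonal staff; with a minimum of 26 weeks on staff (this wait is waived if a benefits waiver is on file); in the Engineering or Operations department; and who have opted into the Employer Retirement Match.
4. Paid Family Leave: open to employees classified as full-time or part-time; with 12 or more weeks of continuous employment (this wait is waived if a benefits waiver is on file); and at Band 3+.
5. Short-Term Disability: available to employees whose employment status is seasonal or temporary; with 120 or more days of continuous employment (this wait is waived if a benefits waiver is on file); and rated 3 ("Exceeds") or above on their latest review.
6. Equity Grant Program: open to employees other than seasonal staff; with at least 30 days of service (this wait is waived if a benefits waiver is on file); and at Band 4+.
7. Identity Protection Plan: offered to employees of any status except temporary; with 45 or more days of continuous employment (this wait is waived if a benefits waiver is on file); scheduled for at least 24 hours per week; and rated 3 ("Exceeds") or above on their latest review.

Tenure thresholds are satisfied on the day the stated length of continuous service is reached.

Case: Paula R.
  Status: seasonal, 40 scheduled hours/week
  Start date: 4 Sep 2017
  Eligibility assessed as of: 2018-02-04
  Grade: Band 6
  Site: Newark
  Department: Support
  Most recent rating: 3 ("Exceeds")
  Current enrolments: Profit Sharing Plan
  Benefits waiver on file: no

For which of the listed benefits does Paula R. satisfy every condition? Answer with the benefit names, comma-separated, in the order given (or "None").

Service from 4 Sep 2017 to 2018-02-04: 153 days.
Profit Sharing Plan — status seasonal ✓; service 153 days ≥ 90 days ✓; site Newark ✓ → eligible.
Employer Retirement Match — status seasonal ✓; service 153 days ≥ 1 month (≈30 days) ✓; site Newark ✗ (not Madison) → not eligible.
Relocation Assistance — status seasonal ✗ (excluded) → not eligible.
Paid Family Leave — status seasonal ✗ (requires full-time or part-time) → not eligible.
Short-Term Disability — status seasonal ✓; no waiver, service 153 days ≥ 120 days ✓; rating 3 ≥ 3 ✓ → eligible.
Equity Grant Program — status seasonal ✗ (excluded) → not eligible.
Identity Protection Plan — status seasonal ✓ (not excluded); no waiver, service 153 days ≥ 45 days ✓; 40 hrs/wk ≥ 24 ✓; rating 3 ≥ 3 ✓ → eligible.

Profit Sharing Plan, Short-Term Disability, Identity Protection Plan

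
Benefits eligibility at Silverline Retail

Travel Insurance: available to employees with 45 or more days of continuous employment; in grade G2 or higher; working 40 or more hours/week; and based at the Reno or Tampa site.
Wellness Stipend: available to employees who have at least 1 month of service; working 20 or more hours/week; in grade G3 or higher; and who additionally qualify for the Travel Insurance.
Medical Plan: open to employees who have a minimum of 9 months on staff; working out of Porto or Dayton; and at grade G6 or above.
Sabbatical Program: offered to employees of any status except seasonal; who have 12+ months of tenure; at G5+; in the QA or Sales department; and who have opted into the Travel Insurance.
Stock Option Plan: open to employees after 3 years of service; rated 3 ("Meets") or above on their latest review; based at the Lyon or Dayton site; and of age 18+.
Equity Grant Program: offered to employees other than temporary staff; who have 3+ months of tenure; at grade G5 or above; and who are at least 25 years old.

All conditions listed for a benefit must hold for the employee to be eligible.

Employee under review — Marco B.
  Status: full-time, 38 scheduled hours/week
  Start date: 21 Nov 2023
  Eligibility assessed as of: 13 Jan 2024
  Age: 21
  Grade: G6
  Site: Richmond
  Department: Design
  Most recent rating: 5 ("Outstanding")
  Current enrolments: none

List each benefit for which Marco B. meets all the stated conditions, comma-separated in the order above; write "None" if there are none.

Service from 21 Nov 2023 to 13 Jan 2024: 53 days.
Travel Insurance — service 53 days ≥ 45 days ✓; grade G6 ≥ G2 ✓; 38 hrs/wk < 40 ✗ → not eligible.
Wellness Stipend — service 53 days ≥ 1 month (≈30 days) ✓; 38 hrs/wk ≥ 20 ✓; grade G6 ≥ G3 ✓; not eligible for Travel Insurance ✗ → not eligible.
Medical Plan — service 53 days < 9 months (≈270 days) ✗ → not eligible.
Sabbatical Program — status full-time ✓ (not excluded); service 53 days < 12 months (≈360 days) ✗ → not eligible.
Stock Option Plan — service 53 days < 3 years (≈1095 days) ✗ → not eligible.
Equity Grant Program — status full-time ✓ (not excluded); service 53 days < 3 months (≈90 days) ✗ → not eligible.

None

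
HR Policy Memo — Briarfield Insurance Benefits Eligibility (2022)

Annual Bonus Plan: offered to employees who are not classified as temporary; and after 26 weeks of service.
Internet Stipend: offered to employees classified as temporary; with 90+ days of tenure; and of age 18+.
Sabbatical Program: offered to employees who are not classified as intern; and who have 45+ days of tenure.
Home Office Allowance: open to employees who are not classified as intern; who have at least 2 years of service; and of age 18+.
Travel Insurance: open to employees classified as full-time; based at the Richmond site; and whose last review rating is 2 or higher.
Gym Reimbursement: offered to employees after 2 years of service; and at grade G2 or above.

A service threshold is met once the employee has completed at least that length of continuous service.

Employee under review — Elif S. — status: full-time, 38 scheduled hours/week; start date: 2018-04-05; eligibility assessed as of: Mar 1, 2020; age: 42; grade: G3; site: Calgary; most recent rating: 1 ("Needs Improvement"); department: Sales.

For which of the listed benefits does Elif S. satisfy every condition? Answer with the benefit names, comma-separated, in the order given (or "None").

Service from 2018-04-05 to Mar 1, 2020: 696 days.
Annual Bonus Plan — status full-time ✓ (not excluded); service 696 days ≥ 26 weeks (≈182 days) ✓ → eligible.
Internet Stipend — status full-time ✗ (requires temporary) → not eligible.
Sabbatical Program — status full-time ✓ (not excluded); service 696 days ≥ 45 days ✓ → eligible.
Home Office Allowance — status full-time ✓ (not excluded); service 696 days < 2 years (≈730 days) ✗ → not eligible.
Travel Insurance — status full-time ✓; site Calgary ✗ (not Richmond) → not eligible.
Gym Reimbursement — service 696 days < 2 years (≈730 days) ✗ → not eligible.

Annual Bonus Plan, Sabbatical Program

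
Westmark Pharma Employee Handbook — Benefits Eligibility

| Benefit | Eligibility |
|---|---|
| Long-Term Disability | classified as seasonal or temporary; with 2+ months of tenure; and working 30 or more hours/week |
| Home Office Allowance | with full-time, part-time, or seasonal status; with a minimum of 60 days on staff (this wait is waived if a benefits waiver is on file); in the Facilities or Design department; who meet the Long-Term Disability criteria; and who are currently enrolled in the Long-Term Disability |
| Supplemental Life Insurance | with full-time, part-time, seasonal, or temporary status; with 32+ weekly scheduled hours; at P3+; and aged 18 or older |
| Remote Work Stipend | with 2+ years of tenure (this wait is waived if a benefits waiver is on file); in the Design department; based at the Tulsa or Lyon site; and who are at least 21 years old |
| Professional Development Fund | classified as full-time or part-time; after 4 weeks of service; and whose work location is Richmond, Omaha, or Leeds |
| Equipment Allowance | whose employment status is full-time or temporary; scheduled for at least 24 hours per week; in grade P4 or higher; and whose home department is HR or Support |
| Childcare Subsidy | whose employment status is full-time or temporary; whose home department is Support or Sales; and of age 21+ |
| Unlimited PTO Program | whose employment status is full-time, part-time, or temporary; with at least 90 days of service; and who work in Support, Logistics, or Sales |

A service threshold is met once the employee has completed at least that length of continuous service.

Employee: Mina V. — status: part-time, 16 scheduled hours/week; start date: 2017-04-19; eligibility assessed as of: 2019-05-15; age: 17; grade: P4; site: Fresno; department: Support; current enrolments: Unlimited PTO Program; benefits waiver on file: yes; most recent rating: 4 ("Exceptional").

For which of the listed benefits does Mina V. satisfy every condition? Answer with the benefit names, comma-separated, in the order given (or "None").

Unlimited PTO Program

Service from 2017-04-19 to 2019-05-15: 756 days.
Long-Term Disability — status part-time ✗ (requires seasonal or temporary) → not eligible.
Home Office Allowance — status part-time ✓; benefits waiver on file ✓; dept Support ✗ → not eligible.
Supplemental Life Insurance — status part-time ✓; 16 hrs/wk < 32 ✗ → not eligible.
Remote Work Stipend — benefits waiver on file ✓; dept Support ✗ → not eligible.
Professional Development Fund — status part-time ✓; service 756 days ≥ 4 weeks (≈28 days) ✓; site Fresno ✗ (not Richmond, Omaha, or Leeds) → not eligible.
Equipment Allowance — status part-time ✗ (requires full-time or temporary) → not eligible.
Childcare Subsidy — status part-time ✗ (requires full-time or temporary) → not eligible.
Unlimited PTO Program — status part-time ✓; service 756 days ≥ 90 days ✓; dept Support ✓ → eligible.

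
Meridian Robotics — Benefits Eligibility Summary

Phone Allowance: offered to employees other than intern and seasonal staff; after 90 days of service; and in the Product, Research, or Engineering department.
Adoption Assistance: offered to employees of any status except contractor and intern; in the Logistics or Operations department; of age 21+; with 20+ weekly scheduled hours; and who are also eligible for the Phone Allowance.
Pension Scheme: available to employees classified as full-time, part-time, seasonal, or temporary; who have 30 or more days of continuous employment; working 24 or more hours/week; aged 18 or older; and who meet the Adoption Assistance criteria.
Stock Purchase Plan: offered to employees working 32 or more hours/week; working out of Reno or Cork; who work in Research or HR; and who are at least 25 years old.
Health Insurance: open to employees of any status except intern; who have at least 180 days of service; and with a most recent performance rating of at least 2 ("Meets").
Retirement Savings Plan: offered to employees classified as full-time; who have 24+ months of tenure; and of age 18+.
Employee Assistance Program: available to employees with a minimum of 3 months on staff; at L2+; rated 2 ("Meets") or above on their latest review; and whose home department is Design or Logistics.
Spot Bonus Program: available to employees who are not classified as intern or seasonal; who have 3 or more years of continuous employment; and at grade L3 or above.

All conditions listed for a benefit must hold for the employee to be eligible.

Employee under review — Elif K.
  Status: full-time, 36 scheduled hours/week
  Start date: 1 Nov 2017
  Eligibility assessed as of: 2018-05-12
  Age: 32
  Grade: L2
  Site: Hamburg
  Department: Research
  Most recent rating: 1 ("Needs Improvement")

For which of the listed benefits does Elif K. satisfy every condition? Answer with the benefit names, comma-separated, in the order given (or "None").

Phone Allowance

Service from 1 Nov 2017 to 2018-05-12: 192 days.
Phone Allowance — status full-time ✓ (not excluded); service 192 days ≥ 90 days ✓; dept Research ✓ → eligible.
Adoption Assistance — status full-time ✓ (not excluded); dept Research ✗ → not eligible.
Pension Scheme — status full-time ✓; service 192 days ≥ 30 days ✓; 36 hrs/wk ≥ 24 ✓; age 32 ≥ 18 ✓; not eligible for Adoption Assistance ✗ → not eligible.
Stock Purchase Plan — 36 hrs/wk ≥ 32 ✓; site Hamburg ✗ (not Reno or Cork) → not eligible.
Health Insurance — status full-time ✓ (not excluded); service 192 days ≥ 180 days ✓; rating 1 < 2 ✗ → not eligible.
Retirement Savings Plan — status full-time ✓; service 192 days < 24 months (≈720 days) ✗ → not eligible.
Employee Assistance Program — service 192 days ≥ 3 months (≈90 days) ✓; grade L2 ≥ L2 ✓; rating 1 < 2 ✗ → not eligible.
Spot Bonus Program — status full-time ✓ (not excluded); service 192 days < 3 years (≈1095 days) ✗ → not eligible.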